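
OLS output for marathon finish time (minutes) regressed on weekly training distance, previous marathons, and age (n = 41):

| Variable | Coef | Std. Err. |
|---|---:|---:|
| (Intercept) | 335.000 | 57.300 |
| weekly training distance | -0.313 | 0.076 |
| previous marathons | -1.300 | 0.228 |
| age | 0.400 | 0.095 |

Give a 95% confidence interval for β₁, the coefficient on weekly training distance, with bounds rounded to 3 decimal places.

Read off: b = -0.313, SE = 0.076 for weekly training distance.
df = n − k − 1 = 41 − 3 − 1 = 37.
t* = t_{0.025, 37} = 2.026192.
Margin = t* × SE = 2.026192 × 0.076 = 0.15399.
CI: -0.313 ± 0.15399 → (-0.467, -0.159).

(-0.467, -0.159)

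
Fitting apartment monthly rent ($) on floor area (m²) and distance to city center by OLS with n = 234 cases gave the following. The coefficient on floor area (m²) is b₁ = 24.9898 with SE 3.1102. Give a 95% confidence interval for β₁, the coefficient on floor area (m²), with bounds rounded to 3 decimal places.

df = n − k − 1 = 234 − 2 − 1 = 231.
t* = t_{0.025, 231} = 1.970287.
Margin = t* × SE = 1.970287 × 3.1102 = 6.12799.
CI: 24.9898 ± 6.12799 → (18.862, 31.118).
With 95% confidence, each one-unit increase in floor area (m²) is associated with a change of between 18.862 and 31.118 $ in apartment monthly rent, holding the other predictors fixed.

(18.862, 31.118)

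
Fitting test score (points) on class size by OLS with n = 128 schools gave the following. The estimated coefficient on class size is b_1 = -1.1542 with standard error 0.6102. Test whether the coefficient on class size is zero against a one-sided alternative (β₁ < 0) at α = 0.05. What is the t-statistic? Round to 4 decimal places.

H₀: β₁ = 0 vs H₁: β₁ < 0.
t = (b_1 − β₁⁰)/SE = -1.1542 / 0.6102 = -1.8915.
df = n − 2 = 128 − 2 = 126.
One-sided p ≈ 0.0304, which is < 0.05, so reject H₀.
There is evidence that the true slope on class size is negative.

t = -1.8915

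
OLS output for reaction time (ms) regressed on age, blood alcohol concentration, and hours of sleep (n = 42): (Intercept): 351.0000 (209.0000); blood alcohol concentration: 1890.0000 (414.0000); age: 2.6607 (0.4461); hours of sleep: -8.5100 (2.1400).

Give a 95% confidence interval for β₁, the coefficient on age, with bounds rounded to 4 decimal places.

(1.7576, 3.5638)

Read off: b = 2.6607, SE = 0.4461 for age.
df = n − k − 1 = 42 − 3 − 1 = 38.
t* = t_{0.025, 38} = 2.024394.
Margin = t* × SE = 2.024394 × 0.4461 = 0.903082.
CI: 2.6607 ± 0.903082 → (1.7576, 3.5638).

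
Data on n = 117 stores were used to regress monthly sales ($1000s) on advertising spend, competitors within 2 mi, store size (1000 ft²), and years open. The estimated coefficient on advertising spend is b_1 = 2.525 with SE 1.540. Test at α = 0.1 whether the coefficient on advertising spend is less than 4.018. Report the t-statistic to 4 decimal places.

H₀: β₁ = 4.018 vs H₁: β₁ < 4.018.
t = (b_1 − β₁⁰)/SE = (2.525 − 4.018) / 1.540 = -0.9695.
df = n − k − 1 = 117 − 4 − 1 = 112.
One-sided p ≈ 0.1672, which is ≥ 0.1, so fail to reject H₀.
The data do not give significant evidence that the true slope on advertising spend is below 4.018 $1000s per unit, holding the other predictors fixed.

t = -0.9695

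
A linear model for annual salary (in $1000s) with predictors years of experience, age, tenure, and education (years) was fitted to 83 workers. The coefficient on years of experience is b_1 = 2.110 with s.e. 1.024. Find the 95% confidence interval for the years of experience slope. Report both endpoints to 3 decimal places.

(0.071, 4.149)

df = n − k − 1 = 83 − 4 − 1 = 78.
t* = t_{0.025, 78} = 1.990847.
Margin = t* × SE = 1.990847 × 1.024 = 2.03863.
CI: 2.110 ± 2.03863 → (0.071, 4.149).
With 95% confidence, each one-unit increase in years of experience is associated with a change of between 0.071 and 4.149 $1000s in annual salary, holding the other predictors fixed.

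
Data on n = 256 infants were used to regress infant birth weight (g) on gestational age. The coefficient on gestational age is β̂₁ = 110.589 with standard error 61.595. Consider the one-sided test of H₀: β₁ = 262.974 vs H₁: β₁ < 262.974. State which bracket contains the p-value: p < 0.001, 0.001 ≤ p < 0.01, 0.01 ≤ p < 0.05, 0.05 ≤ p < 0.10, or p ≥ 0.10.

0.001 ≤ p < 0.01

t = (110.589 − 262.974) / 61.595 = -2.474.
df = n − 2 = 256 − 2 = 254.
One-sided p = P(T_{254} < t) ≈ 0.0070.
So 0.001 ≤ p < 0.01.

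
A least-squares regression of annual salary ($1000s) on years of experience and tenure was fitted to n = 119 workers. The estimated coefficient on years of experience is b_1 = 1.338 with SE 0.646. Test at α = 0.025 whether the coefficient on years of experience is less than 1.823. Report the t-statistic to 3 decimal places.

t = -0.751

H₀: β₁ = 1.823 vs H₁: β₁ < 1.823.
t = (b_1 − β₁⁰)/SE = (1.338 − 1.823) / 0.646 = -0.751.
df = n − k − 1 = 119 − 2 − 1 = 116.
One-sided p ≈ 0.2272, which is ≥ 0.025, so fail to reject H₀.
The data do not give significant evidence that the true slope on years of experience is below 1.823 $1000s per unit, holding the other predictors fixed.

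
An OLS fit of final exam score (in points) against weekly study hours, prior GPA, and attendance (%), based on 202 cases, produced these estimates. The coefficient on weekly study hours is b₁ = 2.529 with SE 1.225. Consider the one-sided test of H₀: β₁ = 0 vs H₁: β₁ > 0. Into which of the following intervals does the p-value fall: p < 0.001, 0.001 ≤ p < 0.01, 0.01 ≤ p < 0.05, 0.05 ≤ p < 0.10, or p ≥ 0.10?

t = 2.529 / 1.225 = 2.064.
df = n − k − 1 = 202 − 3 − 1 = 198.
One-sided p = P(T_{198} > t) ≈ 0.0201.
So 0.01 ≤ p < 0.05.

0.01 ≤ p < 0.05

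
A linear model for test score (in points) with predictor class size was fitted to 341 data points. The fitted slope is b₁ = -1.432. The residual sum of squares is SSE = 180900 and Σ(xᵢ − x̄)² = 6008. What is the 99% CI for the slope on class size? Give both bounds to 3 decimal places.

MSE = SSE/(n − 2) = 180900/339 = 533.628.
SE(b₁) = √(MSE/Sₓₓ) = √(533.628/6008) = 0.298026.
df = n − 2 = 339.
t* = t_{0.005, 339} = 2.59041.
Margin = t* × SE = 2.59041 × 0.298026 = 0.77201.
CI: -1.432 ± 0.77201 → (-2.204, -0.660).
With 99% confidence, each one-unit increase in class size is associated with a change of between -2.204 and -0.660 points in test score.

(-2.204, -0.660)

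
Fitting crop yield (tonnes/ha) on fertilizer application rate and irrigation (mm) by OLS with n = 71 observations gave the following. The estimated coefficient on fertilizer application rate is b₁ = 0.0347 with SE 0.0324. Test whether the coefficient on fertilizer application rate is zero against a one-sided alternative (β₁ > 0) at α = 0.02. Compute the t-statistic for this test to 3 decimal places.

H₀: β₁ = 0 vs H₁: β₁ > 0.
t = (b₁ − β₁⁰)/SE = 0.0347 / 0.0324 = 1.071.
df = n − k − 1 = 71 − 2 − 1 = 68.
One-sided p ≈ 0.1440, which is ≥ 0.02, so fail to reject H₀.
The data do not give significant evidence that the true slope on fertilizer application rate is positive, holding the other predictors fixed.

t = 1.071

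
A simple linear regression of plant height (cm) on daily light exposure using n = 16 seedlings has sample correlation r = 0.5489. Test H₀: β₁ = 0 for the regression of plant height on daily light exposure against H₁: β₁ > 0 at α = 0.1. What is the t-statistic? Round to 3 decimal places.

t = 2.457

t = r·√(n − 2)/√(1 − r²) = 0.5489·√14/√0.698709 = 2.457.
df = n − 2 = 14.
One-sided p ≈ 0.0138, which is < 0.1, so reject H₀.
There is evidence of a linear association between daily light exposure and plant height.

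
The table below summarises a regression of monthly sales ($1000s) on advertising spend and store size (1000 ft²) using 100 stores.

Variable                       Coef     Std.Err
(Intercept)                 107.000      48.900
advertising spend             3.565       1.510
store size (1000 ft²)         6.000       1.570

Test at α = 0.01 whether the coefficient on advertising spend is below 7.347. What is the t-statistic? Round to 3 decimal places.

Read off: b = 3.565, SE = 1.510 for advertising spend.
H₀: β₁ = 7.347 vs H₁: β₁ < 7.347.
t = (3.565 − 7.347) / 1.510 = -2.505.
df = n − k − 1 = 100 − 2 − 1 = 97.
One-sided p ≈ 0.0070, which is < 0.01, so reject H₀.
There is evidence that the true slope on advertising spend is below 7.347 $1000s per unit, holding the other predictors fixed.

t = -2.505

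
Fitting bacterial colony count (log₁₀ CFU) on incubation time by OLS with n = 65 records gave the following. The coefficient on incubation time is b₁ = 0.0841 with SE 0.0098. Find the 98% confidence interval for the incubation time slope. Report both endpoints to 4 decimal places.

(0.0607, 0.1075)

df = n − 2 = 65 − 2 = 63.
t* = t_{0.01, 63} = 2.387008.
Margin = t* × SE = 2.387008 × 0.0098 = 0.023393.
CI: 0.0841 ± 0.023393 → (0.0607, 0.1075).
With 98% confidence, each one-unit increase in incubation time is associated with a change of between 0.0607 and 0.1075 log₁₀ CFU in bacterial colony count.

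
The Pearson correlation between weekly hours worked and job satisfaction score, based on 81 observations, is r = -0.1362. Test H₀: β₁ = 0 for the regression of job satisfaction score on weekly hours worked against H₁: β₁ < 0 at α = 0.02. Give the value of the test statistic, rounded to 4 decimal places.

t = -1.2220

t = r·√(n − 2)/√(1 − r²) = -0.1362·√79/√0.98145 = -1.2220.
df = n − 2 = 79.
One-sided p ≈ 0.1127, which is ≥ 0.02, so fail to reject H₀.
The data do not give significant evidence of a linear association between weekly hours worked and job satisfaction score.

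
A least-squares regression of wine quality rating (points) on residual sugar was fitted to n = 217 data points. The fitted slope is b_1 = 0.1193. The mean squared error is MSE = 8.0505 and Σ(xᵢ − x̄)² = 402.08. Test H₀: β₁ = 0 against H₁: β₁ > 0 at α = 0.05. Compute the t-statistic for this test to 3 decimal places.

t = 0.843

SE(b_1) = √(MSE/Sₓₓ) = √(8.0505/402.08) = 0.1415.
t = 0.1193 / 0.1415 = 0.843.
df = n − 2 = 215.
One-sided p ≈ 0.2001, which is ≥ 0.05, so fail to reject H₀.
The data do not give significant evidence that the true slope on residual sugar is positive.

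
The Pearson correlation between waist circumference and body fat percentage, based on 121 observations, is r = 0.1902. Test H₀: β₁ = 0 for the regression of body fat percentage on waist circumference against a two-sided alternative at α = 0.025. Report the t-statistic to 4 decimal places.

t = 2.1134

t = r·√(n − 2)/√(1 − r²) = 0.1902·√119/√0.963824 = 2.1134.
df = n − 2 = 119.
Two-sided p ≈ 0.0367, which is ≥ 0.025, so fail to reject H₀.
The data do not give significant evidence of a linear association between waist circumference and body fat percentage.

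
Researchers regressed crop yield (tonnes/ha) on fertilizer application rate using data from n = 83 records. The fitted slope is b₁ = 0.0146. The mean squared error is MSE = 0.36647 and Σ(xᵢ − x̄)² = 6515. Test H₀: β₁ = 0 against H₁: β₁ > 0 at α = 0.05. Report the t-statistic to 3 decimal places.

SE(b₁) = √(MSE/Sₓₓ) = √(0.36647/6515) = 0.00750001.
t = 0.0146 / 0.00750001 = 1.947.
df = n − 2 = 81.
One-sided p ≈ 0.0275, which is < 0.05, so reject H₀.
There is evidence that the true slope on fertilizer application rate is positive.

t = 1.947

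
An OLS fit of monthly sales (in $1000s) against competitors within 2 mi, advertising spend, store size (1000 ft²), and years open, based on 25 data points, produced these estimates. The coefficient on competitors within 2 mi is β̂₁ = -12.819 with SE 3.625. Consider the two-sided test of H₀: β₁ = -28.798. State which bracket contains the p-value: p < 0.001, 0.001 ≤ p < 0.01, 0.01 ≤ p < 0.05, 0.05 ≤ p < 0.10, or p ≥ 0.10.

p < 0.001

t = (-12.819 − (-28.798)) / 3.625 = 4.408.
df = n − k − 1 = 25 − 4 − 1 = 20.
Two-sided p = 2·P(T_{20} > |t|) ≈ 0.0003.
So p < 0.001.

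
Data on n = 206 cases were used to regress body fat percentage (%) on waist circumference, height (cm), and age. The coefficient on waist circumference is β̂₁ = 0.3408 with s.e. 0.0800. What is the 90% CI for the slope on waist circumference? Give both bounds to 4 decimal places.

df = n − k − 1 = 206 − 3 − 1 = 202.
t* = t_{0.05, 202} = 1.652432.
Margin = t* × SE = 1.652432 × 0.0800 = 0.132195.
CI: 0.3408 ± 0.132195 → (0.2086, 0.4730).
With 90% confidence, each one-unit increase in waist circumference is associated with a change of between 0.2086 and 0.4730 % in body fat percentage, holding the other predictors fixed.

(0.2086, 0.4730)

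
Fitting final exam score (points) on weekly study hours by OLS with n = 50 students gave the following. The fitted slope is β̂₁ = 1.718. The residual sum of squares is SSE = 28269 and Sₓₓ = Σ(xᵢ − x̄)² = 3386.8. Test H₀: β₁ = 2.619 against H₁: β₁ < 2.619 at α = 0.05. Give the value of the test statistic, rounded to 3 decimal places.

MSE = SSE/(n − 2) = 28269/48 = 588.938.
SE(β̂₁) = √(MSE/Sₓₓ) = √(588.938/3386.8) = 0.417004.
t = (1.718 − 2.619) / 0.417004 = -2.161.
df = n − 2 = 48.
One-sided p ≈ 0.0179, which is < 0.05, so reject H₀.
There is evidence that the true slope on weekly study hours is below 2.619 points per unit.

t = -2.161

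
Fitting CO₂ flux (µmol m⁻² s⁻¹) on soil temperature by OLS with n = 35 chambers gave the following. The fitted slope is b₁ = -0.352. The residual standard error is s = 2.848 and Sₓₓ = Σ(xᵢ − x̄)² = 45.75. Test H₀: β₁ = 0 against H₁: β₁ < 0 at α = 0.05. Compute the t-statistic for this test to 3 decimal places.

SE(b₁) = s/√Sₓₓ = 2.848/√45.75 = 0.42106.
t = -0.352 / 0.42106 = -0.836.
df = n − 2 = 33.
One-sided p ≈ 0.2046, which is ≥ 0.05, so fail to reject H₀.
The data do not give significant evidence that the true slope on soil temperature is negative.

t = -0.836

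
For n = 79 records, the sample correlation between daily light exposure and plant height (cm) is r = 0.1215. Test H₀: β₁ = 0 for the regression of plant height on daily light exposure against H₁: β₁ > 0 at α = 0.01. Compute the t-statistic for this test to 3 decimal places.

t = r·√(n − 2)/√(1 − r²) = 0.1215·√77/√0.985238 = 1.074.
df = n − 2 = 77.
One-sided p ≈ 0.1431, which is ≥ 0.01, so fail to reject H₀.
The data do not give significant evidence of a linear association between daily light exposure and plant height.

t = 1.074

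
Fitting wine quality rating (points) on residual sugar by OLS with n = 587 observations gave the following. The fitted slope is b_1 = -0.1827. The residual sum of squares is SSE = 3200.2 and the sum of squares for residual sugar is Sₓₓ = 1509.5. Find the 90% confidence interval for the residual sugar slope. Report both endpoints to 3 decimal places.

MSE = SSE/(n − 2) = 3200.2/585 = 5.47043.
SE(b_1) = √(MSE/Sₓₓ) = √(5.47043/1509.5) = 0.0601997.
df = n − 2 = 585.
t* = t_{0.05, 585} = 1.647463.
Margin = t* × SE = 1.647463 × 0.0601997 = 0.09918.
CI: -0.1827 ± 0.09918 → (-0.282, -0.084).
With 90% confidence, each one-unit increase in residual sugar is associated with a change of between -0.282 and -0.084 points in wine quality rating.

(-0.282, -0.084)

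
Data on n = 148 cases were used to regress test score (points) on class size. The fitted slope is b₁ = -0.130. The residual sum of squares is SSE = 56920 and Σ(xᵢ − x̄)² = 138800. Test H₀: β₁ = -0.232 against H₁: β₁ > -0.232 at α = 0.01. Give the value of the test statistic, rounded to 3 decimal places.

MSE = SSE/(n − 2) = 56920/146 = 389.863.
SE(b₁) = √(MSE/Sₓₓ) = √(389.863/138800) = 0.0529982.
t = (-0.130 − (-0.232)) / 0.0529982 = 1.925.
df = n − 2 = 146.
One-sided p ≈ 0.0281, which is ≥ 0.01, so fail to reject H₀.
The data do not give significant evidence that the true slope on class size exceeds -0.232 points per unit.

t = 1.925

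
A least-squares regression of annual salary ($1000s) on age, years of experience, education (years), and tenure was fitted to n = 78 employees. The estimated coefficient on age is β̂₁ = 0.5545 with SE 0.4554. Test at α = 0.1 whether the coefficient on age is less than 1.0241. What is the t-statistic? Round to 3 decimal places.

t = -1.031

H₀: β₁ = 1.0241 vs H₁: β₁ < 1.0241.
t = (β̂₁ − β₁⁰)/SE = (0.5545 − 1.0241) / 0.4554 = -1.031.
df = n − k − 1 = 78 − 4 − 1 = 73.
One-sided p ≈ 0.1529, which is ≥ 0.1, so fail to reject H₀.
The data do not give significant evidence that the true slope on age is below 1.0241 $1000s per unit, holding the other predictors fixed.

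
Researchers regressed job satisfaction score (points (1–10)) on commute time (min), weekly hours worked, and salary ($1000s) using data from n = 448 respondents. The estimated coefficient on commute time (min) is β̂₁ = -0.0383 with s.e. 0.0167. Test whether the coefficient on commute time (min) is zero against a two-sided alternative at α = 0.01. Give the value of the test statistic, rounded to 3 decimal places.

H₀: β₁ = 0 vs H₁: β₁ ≠ 0.
t = (β̂₁ − β₁⁰)/SE = -0.0383 / 0.0167 = -2.293.
df = n − k − 1 = 448 − 3 − 1 = 444.
Two-sided p ≈ 0.0223, which is ≥ 0.01, so fail to reject H₀.
The data do not give significant evidence of an association between commute time (min) and job satisfaction score, after adjusting for the other predictors.

t = -2.293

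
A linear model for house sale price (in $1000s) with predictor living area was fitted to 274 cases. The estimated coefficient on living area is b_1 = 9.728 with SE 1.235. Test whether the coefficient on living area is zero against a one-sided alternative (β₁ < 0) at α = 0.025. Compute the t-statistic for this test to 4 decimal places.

t = 7.8769

H₀: β₁ = 0 vs H₁: β₁ < 0.
t = (b_1 − β₁⁰)/SE = 9.728 / 1.235 = 7.8769.
df = n − 2 = 274 − 2 = 272.
One-sided p ≈ 1.0000, which is ≥ 0.025, so fail to reject H₀.
The data do not give significant evidence that the true slope on living area is negative.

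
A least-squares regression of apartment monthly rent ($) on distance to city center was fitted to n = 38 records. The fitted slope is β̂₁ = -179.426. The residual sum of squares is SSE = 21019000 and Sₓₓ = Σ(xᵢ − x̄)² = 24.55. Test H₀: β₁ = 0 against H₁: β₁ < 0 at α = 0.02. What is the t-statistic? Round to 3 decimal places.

MSE = SSE/(n − 2) = 21019000/36 = 583861.
SE(β̂₁) = √(MSE/Sₓₓ) = √(583861/24.55) = 154.216.
t = -179.426 / 154.216 = -1.163.
df = n − 2 = 36.
One-sided p ≈ 0.1261, which is ≥ 0.02, so fail to reject H₀.
The data do not give significant evidence that the true slope on distance to city center is negative.

t = -1.163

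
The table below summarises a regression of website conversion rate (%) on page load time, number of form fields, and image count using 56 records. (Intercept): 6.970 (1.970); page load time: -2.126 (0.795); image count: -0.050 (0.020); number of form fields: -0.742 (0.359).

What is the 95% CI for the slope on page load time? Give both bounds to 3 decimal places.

Read off: b = -2.126, SE = 0.795 for page load time.
df = n − k − 1 = 56 − 3 − 1 = 52.
t* = t_{0.025, 52} = 2.006647.
Margin = t* × SE = 2.006647 × 0.795 = 1.59528.
CI: -2.126 ± 1.59528 → (-3.721, -0.531).

(-3.721, -0.531)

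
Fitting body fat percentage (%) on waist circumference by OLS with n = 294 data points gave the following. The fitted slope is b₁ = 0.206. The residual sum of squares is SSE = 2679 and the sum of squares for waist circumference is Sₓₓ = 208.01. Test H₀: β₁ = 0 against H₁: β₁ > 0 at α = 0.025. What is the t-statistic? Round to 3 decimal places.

t = 0.981

MSE = SSE/(n − 2) = 2679/292 = 9.17466.
SE(b₁) = √(MSE/Sₓₓ) = √(9.17466/208.01) = 0.210016.
t = 0.206 / 0.210016 = 0.981.
df = n − 2 = 292.
One-sided p ≈ 0.1637, which is ≥ 0.025, so fail to reject H₀.
The data do not give significant evidence that the true slope on waist circumference is positive.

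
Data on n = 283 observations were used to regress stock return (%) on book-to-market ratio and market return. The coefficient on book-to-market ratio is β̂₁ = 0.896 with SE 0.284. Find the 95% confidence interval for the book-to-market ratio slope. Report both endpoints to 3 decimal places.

(0.337, 1.455)

df = n − k − 1 = 283 − 2 − 1 = 280.
t* = t_{0.025, 280} = 1.968472.
Margin = t* × SE = 1.968472 × 0.284 = 0.55905.
CI: 0.896 ± 0.55905 → (0.337, 1.455).
With 95% confidence, each one-unit increase in book-to-market ratio is associated with a change of between 0.337 and 1.455 % in stock return, holding the other predictors fixed.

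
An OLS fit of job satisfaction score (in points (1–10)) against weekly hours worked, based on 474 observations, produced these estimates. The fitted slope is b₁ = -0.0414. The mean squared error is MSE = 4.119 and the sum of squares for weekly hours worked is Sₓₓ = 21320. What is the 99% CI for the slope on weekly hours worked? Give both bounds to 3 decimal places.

SE(b₁) = √(MSE/Sₓₓ) = √(4.119/21320) = 0.0138996.
df = n − 2 = 472.
t* = t_{0.005, 472} = 2.586285.
Margin = t* × SE = 2.586285 × 0.0138996 = 0.03595.
CI: -0.0414 ± 0.03595 → (-0.077, -0.005).
With 99% confidence, each one-unit increase in weekly hours worked is associated with a change of between -0.077 and -0.005 points (1–10) in job satisfaction score.

(-0.077, -0.005)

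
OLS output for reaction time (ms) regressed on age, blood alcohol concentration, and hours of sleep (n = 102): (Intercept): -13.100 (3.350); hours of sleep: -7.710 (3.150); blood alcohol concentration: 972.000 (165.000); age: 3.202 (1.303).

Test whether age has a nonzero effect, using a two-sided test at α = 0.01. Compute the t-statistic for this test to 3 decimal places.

t = 2.457

Read off: b = 3.202, SE = 1.303 for age.
H₀: β₁ = 0 vs H₁: β₁ ≠ 0.
t = 3.202 / 1.303 = 2.457.
df = n − k − 1 = 102 − 3 − 1 = 98.
Two-sided p ≈ 0.0158, which is ≥ 0.01, so fail to reject H₀.
The data do not give significant evidence of an association between age and reaction time, after adjusting for the other predictors.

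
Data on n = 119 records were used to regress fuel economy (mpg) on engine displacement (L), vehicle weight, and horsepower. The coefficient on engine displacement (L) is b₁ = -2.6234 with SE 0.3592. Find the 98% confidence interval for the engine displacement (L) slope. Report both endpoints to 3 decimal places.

(-3.471, -1.776)

df = n − k − 1 = 119 − 3 − 1 = 115.
t* = t_{0.01, 115} = 2.359212.
Margin = t* × SE = 2.359212 × 0.3592 = 0.84743.
CI: -2.6234 ± 0.84743 → (-3.471, -1.776).
With 98% confidence, each one-unit increase in engine displacement (L) is associated with a change of between -3.471 and -1.776 mpg in fuel economy, holding the other predictors fixed.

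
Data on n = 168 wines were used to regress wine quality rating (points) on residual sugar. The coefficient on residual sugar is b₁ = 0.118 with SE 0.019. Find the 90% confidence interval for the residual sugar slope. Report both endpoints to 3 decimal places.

df = n − 2 = 168 − 2 = 166.
t* = t_{0.05, 166} = 1.654085.
Margin = t* × SE = 1.654085 × 0.019 = 0.03143.
CI: 0.118 ± 0.03143 → (0.087, 0.149).
With 90% confidence, each one-unit increase in residual sugar is associated with a change of between 0.087 and 0.149 points in wine quality rating.

(0.087, 0.149)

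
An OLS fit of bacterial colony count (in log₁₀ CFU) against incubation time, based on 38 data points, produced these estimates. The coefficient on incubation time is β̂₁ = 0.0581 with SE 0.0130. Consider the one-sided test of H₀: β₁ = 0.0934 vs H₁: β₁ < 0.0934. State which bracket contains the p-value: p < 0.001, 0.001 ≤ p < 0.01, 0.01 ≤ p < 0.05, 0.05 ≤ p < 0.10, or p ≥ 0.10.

t = (0.0581 − 0.0934) / 0.0130 = -2.715.
df = n − 2 = 38 − 2 = 36.
One-sided p = P(T_{36} < t) ≈ 0.0051.
So 0.001 ≤ p < 0.01.

0.001 ≤ p < 0.01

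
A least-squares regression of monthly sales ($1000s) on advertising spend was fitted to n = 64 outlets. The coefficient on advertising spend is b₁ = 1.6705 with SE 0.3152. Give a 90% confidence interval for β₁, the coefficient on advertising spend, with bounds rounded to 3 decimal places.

df = n − 2 = 64 − 2 = 62.
t* = t_{0.05, 62} = 1.669804.
Margin = t* × SE = 1.669804 × 0.3152 = 0.52632.
CI: 1.6705 ± 0.52632 → (1.144, 2.197).
With 90% confidence, each one-unit increase in advertising spend is associated with a change of between 1.144 and 2.197 $1000s in monthly sales.

(1.144, 2.197)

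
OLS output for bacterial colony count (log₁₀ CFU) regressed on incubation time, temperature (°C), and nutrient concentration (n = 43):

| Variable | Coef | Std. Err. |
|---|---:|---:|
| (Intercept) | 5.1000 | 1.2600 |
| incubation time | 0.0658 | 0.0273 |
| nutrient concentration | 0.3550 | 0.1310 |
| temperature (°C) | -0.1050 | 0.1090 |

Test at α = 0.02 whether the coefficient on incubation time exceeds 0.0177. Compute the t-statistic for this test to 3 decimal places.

Read off: b = 0.0658, SE = 0.0273 for incubation time.
H₀: β₁ = 0.0177 vs H₁: β₁ > 0.0177.
t = (0.0658 − 0.0177) / 0.0273 = 1.762.
df = n − k − 1 = 43 − 3 − 1 = 39.
One-sided p ≈ 0.0430, which is ≥ 0.02, so fail to reject H₀.
The data do not give significant evidence that the true slope on incubation time exceeds 0.0177 log₁₀ CFU per unit, holding the other predictors fixed.

t = 1.762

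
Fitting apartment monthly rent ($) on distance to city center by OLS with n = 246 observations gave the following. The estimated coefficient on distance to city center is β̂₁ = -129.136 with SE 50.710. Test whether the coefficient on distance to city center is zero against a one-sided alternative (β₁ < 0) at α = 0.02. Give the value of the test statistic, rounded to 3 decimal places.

H₀: β₁ = 0 vs H₁: β₁ < 0.
t = (β̂₁ − β₁⁰)/SE = -129.136 / 50.710 = -2.547.
df = n − 2 = 246 − 2 = 244.
One-sided p ≈ 0.0057, which is < 0.02, so reject H₀.
There is evidence that the true slope on distance to city center is negative.

t = -2.547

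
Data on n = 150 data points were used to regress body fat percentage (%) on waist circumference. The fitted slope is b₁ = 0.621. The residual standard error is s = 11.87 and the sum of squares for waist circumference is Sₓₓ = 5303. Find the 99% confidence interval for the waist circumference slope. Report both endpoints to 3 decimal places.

(0.196, 1.046)

SE(b₁) = s/√Sₓₓ = 11.87/√5303 = 0.163001.
df = n − 2 = 148.
t* = t_{0.005, 148} = 2.609456.
Margin = t* × SE = 2.609456 × 0.163001 = 0.42534.
CI: 0.621 ± 0.42534 → (0.196, 1.046).
With 99% confidence, each one-unit increase in waist circumference is associated with a change of between 0.196 and 1.046 % in body fat percentage.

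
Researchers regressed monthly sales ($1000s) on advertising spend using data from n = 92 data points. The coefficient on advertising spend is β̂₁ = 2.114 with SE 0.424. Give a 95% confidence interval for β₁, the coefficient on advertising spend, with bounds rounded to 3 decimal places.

(1.272, 2.956)

df = n − 2 = 92 − 2 = 90.
t* = t_{0.025, 90} = 1.986675.
Margin = t* × SE = 1.986675 × 0.424 = 0.84235.
CI: 2.114 ± 0.84235 → (1.272, 2.956).
With 95% confidence, each one-unit increase in advertising spend is associated with a change of between 1.272 and 2.956 $1000s in monthly sales.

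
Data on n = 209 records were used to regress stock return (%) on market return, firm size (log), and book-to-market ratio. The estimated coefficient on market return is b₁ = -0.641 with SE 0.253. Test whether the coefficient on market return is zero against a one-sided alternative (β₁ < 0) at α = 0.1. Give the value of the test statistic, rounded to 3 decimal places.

H₀: β₁ = 0 vs H₁: β₁ < 0.
t = (b₁ − β₁⁰)/SE = -0.641 / 0.253 = -2.534.
df = n − k − 1 = 209 − 3 − 1 = 205.
One-sided p ≈ 0.0060, which is < 0.1, so reject H₀.
There is evidence that the true slope on market return is negative, holding the other predictors fixed.

t = -2.534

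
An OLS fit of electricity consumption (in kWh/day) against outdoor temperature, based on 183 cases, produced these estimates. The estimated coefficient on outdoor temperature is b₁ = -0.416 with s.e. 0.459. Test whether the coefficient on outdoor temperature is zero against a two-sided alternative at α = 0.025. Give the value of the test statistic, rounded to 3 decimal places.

H₀: β₁ = 0 vs H₁: β₁ ≠ 0.
t = (b₁ − β₁⁰)/SE = -0.416 / 0.459 = -0.906.
df = n − 2 = 183 − 2 = 181.
Two-sided p ≈ 0.3660, which is ≥ 0.025, so fail to reject H₀.
The data do not give significant evidence of an association between outdoor temperature and electricity consumption.

t = -0.906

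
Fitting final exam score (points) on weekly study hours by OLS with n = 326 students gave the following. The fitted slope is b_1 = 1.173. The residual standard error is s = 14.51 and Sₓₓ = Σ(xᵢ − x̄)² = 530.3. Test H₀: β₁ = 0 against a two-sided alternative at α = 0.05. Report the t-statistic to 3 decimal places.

t = 1.862

SE(b_1) = s/√Sₓₓ = 14.51/√530.3 = 0.630096.
t = 1.173 / 0.630096 = 1.862.
df = n − 2 = 324.
Two-sided p ≈ 0.0636, which is ≥ 0.05, so fail to reject H₀.
The data do not give significant evidence of an association between weekly study hours and final exam score.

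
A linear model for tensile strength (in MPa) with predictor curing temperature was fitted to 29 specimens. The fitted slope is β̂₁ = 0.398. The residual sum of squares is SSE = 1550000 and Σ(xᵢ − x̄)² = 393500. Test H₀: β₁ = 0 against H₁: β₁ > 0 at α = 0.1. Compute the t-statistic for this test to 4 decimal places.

t = 1.0420

MSE = SSE/(n − 2) = 1550000/27 = 57407.4.
SE(β̂₁) = √(MSE/Sₓₓ) = √(57407.4/393500) = 0.381954.
t = 0.398 / 0.381954 = 1.0420.
df = n − 2 = 27.
One-sided p ≈ 0.1533, which is ≥ 0.1, so fail to reject H₀.
The data do not give significant evidence that the true slope on curing temperature is positive.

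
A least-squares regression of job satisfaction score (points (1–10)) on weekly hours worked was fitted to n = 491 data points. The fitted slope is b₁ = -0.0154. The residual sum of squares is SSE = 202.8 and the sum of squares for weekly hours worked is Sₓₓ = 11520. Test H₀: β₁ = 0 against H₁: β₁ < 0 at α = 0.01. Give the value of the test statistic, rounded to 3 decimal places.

t = -2.567

MSE = SSE/(n − 2) = 202.8/489 = 0.414724.
SE(b₁) = √(MSE/Sₓₓ) = √(0.414724/11520) = 0.00600003.
t = -0.0154 / 0.00600003 = -2.567.
df = n − 2 = 489.
One-sided p ≈ 0.0053, which is < 0.01, so reject H₀.
There is evidence that the true slope on weekly hours worked is negative.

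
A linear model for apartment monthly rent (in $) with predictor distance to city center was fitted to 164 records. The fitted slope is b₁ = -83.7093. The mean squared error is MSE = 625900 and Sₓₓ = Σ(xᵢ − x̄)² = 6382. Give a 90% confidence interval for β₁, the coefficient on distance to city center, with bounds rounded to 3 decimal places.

(-100.092, -67.326)

SE(b₁) = √(MSE/Sₓₓ) = √(625900/6382) = 9.90317.
df = n − 2 = 162.
t* = t_{0.05, 162} = 1.654314.
Margin = t* × SE = 1.654314 × 9.90317 = 16.38295.
CI: -83.7093 ± 16.38295 → (-100.092, -67.326).
With 90% confidence, each one-unit increase in distance to city center is associated with a change of between -100.092 and -67.326 $ in apartment monthly rent.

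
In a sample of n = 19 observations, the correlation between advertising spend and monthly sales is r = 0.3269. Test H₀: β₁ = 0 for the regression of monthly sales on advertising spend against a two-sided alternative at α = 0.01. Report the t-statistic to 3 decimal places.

t = r·√(n − 2)/√(1 − r²) = 0.3269·√17/√0.893136 = 1.426.
df = n − 2 = 17.
Two-sided p ≈ 0.1719, which is ≥ 0.01, so fail to reject H₀.
The data do not give significant evidence of a linear association between advertising spend and monthly sales.

t = 1.426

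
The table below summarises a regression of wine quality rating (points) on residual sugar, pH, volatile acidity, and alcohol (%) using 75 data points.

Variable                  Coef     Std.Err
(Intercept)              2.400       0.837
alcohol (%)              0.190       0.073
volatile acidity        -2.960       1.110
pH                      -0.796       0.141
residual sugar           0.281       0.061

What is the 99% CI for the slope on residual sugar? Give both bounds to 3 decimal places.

(0.119, 0.443)

Read off: b = 0.281, SE = 0.061 for residual sugar.
df = n − k − 1 = 75 − 4 − 1 = 70.
t* = t_{0.005, 70} = 2.647905.
Margin = t* × SE = 2.647905 × 0.061 = 0.16152.
CI: 0.281 ± 0.16152 → (0.119, 0.443).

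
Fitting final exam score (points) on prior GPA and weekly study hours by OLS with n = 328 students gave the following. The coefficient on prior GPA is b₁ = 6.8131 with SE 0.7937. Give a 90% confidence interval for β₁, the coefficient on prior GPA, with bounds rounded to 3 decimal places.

(5.504, 8.122)

df = n − k − 1 = 328 − 2 − 1 = 325.
t* = t_{0.05, 325} = 1.649556.
Margin = t* × SE = 1.649556 × 0.7937 = 1.30925.
CI: 6.8131 ± 1.30925 → (5.504, 8.122).
With 90% confidence, each one-unit increase in prior GPA is associated with a change of between 5.504 and 8.122 points in final exam score, holding the other predictors fixed.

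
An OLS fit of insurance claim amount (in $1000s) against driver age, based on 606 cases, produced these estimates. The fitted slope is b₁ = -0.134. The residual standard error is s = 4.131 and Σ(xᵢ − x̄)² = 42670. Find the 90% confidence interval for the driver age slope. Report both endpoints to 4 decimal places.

SE(b₁) = s/√Sₓₓ = 4.131/√42670 = 0.0199983.
df = n − 2 = 604.
t* = t_{0.05, 604} = 1.64738.
Margin = t* × SE = 1.64738 × 0.0199983 = 0.032945.
CI: -0.134 ± 0.032945 → (-0.1669, -0.1011).
With 90% confidence, each one-unit increase in driver age is associated with a change of between -0.1669 and -0.1011 $1000s in insurance claim amount.

(-0.1669, -0.1011)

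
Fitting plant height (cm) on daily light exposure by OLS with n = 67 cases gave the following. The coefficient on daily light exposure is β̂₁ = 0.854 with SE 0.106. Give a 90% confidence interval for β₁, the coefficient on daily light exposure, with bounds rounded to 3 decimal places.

df = n − 2 = 67 − 2 = 65.
t* = t_{0.05, 65} = 1.668636.
Margin = t* × SE = 1.668636 × 0.106 = 0.17688.
CI: 0.854 ± 0.17688 → (0.677, 1.031).
With 90% confidence, each one-unit increase in daily light exposure is associated with a change of between 0.677 and 1.031 cm in plant height.

(0.677, 1.031)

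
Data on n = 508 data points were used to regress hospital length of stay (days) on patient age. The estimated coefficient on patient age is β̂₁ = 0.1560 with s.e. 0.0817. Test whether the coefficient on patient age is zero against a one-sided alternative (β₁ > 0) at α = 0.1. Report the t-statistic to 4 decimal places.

H₀: β₁ = 0 vs H₁: β₁ > 0.
t = (β̂₁ − β₁⁰)/SE = 0.1560 / 0.0817 = 1.9094.
df = n − 2 = 508 − 2 = 506.
One-sided p ≈ 0.0284, which is < 0.1, so reject H₀.
There is evidence that the true slope on patient age is positive.

t = 1.9094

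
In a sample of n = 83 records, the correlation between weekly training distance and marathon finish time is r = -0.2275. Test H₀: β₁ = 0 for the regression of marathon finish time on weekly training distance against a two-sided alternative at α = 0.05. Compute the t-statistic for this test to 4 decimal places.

t = r·√(n − 2)/√(1 − r²) = -0.2275·√81/√0.948244 = -2.1026.
df = n − 2 = 81.
Two-sided p ≈ 0.0386, which is < 0.05, so reject H₀.
There is evidence of a linear association between weekly training distance and marathon finish time.

t = -2.1026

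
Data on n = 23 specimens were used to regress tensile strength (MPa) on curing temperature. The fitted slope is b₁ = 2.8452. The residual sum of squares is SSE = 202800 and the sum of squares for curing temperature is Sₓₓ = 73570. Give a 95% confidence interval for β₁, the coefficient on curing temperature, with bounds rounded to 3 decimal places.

MSE = SSE/(n − 2) = 202800/21 = 9657.14.
SE(b₁) = √(MSE/Sₓₓ) = √(9657.14/73570) = 0.362305.
df = n − 2 = 21.
t* = t_{0.025, 21} = 2.079614.
Margin = t* × SE = 2.079614 × 0.362305 = 0.75345.
CI: 2.8452 ± 0.75345 → (2.092, 3.599).
With 95% confidence, each one-unit increase in curing temperature is associated with a change of between 2.092 and 3.599 MPa in tensile strength.

(2.092, 3.599)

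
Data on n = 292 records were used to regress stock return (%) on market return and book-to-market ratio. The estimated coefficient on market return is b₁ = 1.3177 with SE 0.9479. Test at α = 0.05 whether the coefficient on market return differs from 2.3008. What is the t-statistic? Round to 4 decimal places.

t = -1.0371

H₀: β₁ = 2.3008 vs H₁: β₁ ≠ 2.3008.
t = (b₁ − β₁⁰)/SE = (1.3177 − 2.3008) / 0.9479 = -1.0371.
df = n − k − 1 = 292 − 2 − 1 = 289.
Two-sided p ≈ 0.3005, which is ≥ 0.05, so fail to reject H₀.
The data are consistent with a true slope of 2.3008 % per unit of market return, holding the other predictors fixed.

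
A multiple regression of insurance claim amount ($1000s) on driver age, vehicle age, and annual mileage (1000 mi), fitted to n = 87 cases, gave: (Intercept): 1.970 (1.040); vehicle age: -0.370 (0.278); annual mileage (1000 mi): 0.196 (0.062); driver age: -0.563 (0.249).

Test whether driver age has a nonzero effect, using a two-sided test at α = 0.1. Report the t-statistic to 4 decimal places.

t = -2.2610

Read off: b = -0.563, SE = 0.249 for driver age.
H₀: β₁ = 0 vs H₁: β₁ ≠ 0.
t = -0.563 / 0.249 = -2.2610.
df = n − k − 1 = 87 − 3 − 1 = 83.
Two-sided p ≈ 0.0264, which is < 0.1, so reject H₀.
There is evidence that driver age is associated with insurance claim amount, holding the other predictors fixed.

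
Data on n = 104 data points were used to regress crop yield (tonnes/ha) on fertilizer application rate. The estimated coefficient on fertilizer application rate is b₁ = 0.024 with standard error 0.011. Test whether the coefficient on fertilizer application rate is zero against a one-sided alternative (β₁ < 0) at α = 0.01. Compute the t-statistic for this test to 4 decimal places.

t = 2.1818

H₀: β₁ = 0 vs H₁: β₁ < 0.
t = (b₁ − β₁⁰)/SE = 0.024 / 0.011 = 2.1818.
df = n − 2 = 104 − 2 = 102.
One-sided p ≈ 0.9843, which is ≥ 0.01, so fail to reject H₀.
The data do not give significant evidence that the true slope on fertilizer application rate is negative.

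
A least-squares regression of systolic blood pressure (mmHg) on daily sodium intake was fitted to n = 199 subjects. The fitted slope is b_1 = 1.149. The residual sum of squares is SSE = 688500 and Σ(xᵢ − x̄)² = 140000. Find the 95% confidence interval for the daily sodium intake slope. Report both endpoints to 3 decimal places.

(0.837, 1.461)

MSE = SSE/(n − 2) = 688500/197 = 3494.92.
SE(b_1) = √(MSE/Sₓₓ) = √(3494.92/140000) = 0.157999.
df = n − 2 = 197.
t* = t_{0.025, 197} = 1.972079.
Margin = t* × SE = 1.972079 × 0.157999 = 0.31159.
CI: 1.149 ± 0.31159 → (0.837, 1.461).
With 95% confidence, each one-unit increase in daily sodium intake is associated with a change of between 0.837 and 1.461 mmHg in systolic blood pressure.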